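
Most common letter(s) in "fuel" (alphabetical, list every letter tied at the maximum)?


Word: "fuel"
Letter counts:
  'e': 1
  'f': 1
  'l': 1
  'u': 1
Maximum count = 1
Most frequent = 'e', 'f', 'l', 'u' (1 time each)


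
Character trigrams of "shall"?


Word: "shall" (length 5)
Number of trigrams = 5 - 3 + 1 = 3
  Position 0: "sha"
  Position 1: "hal"
  Position 2: "all"
Trigrams = "sha", "hal", "all"


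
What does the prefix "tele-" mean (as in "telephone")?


Prefix: tele-
Example: telephone = tele- + phone
Meaning = distant


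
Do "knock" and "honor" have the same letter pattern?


Pattern of "knock": [0, 1, 2, 3, 0]
Pattern of "honor": [0, 1, 2, 1, 3]
Patterns do not match
Same pattern = No


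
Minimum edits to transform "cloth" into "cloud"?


Word 1: "cloth" (length 5)
Word 2: "cloud" (length 5)
One optimal edit sequence (insert/delete/substitute each cost 1):
  1. keep 'c'
  2. keep 'l'
  3. keep 'o'
  4. substitute 't' -> 'u'  (+1)
  5. substitute 'h' -> 'd'  (+1)
Total edit operations: 2
Edit distance = 2


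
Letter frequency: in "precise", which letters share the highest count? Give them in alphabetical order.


Word: "precise"
Letter counts:
  'c': 1
  'e': 2
  'i': 1
  'p': 1
  'r': 1
  's': 1
Maximum count = 2
Most frequent = 'e' (2 times each)


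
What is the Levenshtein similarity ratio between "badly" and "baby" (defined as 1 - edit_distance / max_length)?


Word 1: "badly" (length 5)
Word 2: "baby" (length 4)
One optimal edit sequence:
  1. keep 'b'
  2. keep 'a'
  3. delete 'd'  (+1)
  4. substitute 'l' -> 'b'  (+1)
  5. keep 'y'
Edit distance = 2
Max length = max(5, 4) = 5
Similarity = 1 - 2/5
= 0.6000


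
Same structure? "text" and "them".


Pattern of "text": [0, 1, 2, 0]
Pattern of "them": [0, 1, 2, 3]
Patterns do not match
Same pattern = No


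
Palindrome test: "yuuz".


Word: "yuuz"
Reversed: "zuuy"
Forward == Backward? yuuz != zuuy
Palindrome = No


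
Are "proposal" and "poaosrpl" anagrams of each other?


Word 1: "proposal" → sorted: aloopprs
Word 2: "poaosrpl" → sorted: aloopprs
Same letters? aloopprs == aloopprs
Anagram = Yes


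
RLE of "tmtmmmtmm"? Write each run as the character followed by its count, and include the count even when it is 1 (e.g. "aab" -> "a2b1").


String: "tmtmmmtmm"
Scanning for consecutive runs:
  't' x 1
  'm' x 1
  't' x 1
  'm' x 3
  't' x 1
  'm' x 2
RLE = "t1m1t1m3t1m2"


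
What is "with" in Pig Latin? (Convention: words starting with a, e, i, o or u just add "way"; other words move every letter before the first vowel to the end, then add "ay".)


Word: "with"
Starts with consonant(s) → move to end, add 'ay'
Consonant cluster: "w"
Pig Latin = "ithway"


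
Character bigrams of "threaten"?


Word: "threaten" (length 8)
Number of bigrams = 8 - 2 + 1 = 7
  Position 0: "th"
  Position 1: "hr"
  Position 2: "re"
  Position 3: "ea"
  Position 4: "at"
  Position 5: "te"
  Position 6: "en"
Bigrams = "th", "hr", "re", "ea", "at", "te", "en"


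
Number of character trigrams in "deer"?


Word: "deer" (length 4)
Number of 3-grams = length - 3 + 1 = 4 - 3 + 1
= 2


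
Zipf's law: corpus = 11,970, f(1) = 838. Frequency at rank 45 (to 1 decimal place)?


Zipf's law: f(r) = f(1) / r
f(1) = 838
f(45) = 838 / 45
= 18.6 occurrences


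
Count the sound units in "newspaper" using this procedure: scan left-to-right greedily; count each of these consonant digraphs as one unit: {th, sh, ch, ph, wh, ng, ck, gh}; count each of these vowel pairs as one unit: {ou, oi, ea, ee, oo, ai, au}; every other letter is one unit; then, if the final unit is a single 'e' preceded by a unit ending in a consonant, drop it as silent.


Word: "newspaper" (9 letters)
Left-to-right scan:
  1. 'n' (letter)
  2. 'e' (letter)
  3. 'w' (letter)
  4. 's' (letter)
  5. 'p' (letter)
  6. 'a' (letter)
  7. 'p' (letter)
  8. 'e' (letter)
  9. 'r' (letter)
Units from scan: 9
Sound units = 9 units


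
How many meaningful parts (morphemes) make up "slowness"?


Word: "slowness"
Morphemes: slow / -ness
Each morpheme carries meaning
= 2 morphemes


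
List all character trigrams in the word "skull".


Word: "skull" (length 5)
Number of trigrams = 5 - 3 + 1 = 3
  Position 0: "sku"
  Position 1: "kul"
  Position 2: "ull"
Trigrams = "sku", "kul", "ull"


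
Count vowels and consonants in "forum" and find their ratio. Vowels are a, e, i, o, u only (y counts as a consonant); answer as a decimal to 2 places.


Word: "forum"
Vowels (a,e,i,o,u): 2
Consonants: 3
Ratio = 2/3
= 0.67


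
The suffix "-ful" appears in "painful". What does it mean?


Suffix: -ful
Example: painful (pain + -ful)
Meaning = full of


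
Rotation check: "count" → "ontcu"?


Word: "count", Candidate: "ontcu"
Method: check if candidate is substring of word+word
"countcount" contains "ontcu"? No
Is rotation = No


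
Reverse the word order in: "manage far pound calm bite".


Original: "manage far pound calm bite"
Words (1..n): manage | far | pound | calm | bite
Reversed (n..1): bite | calm | pound | far | manage
Result = "bite calm pound far manage"


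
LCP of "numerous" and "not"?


Word 1: "numerous"
Word 2: "not"
Comparing from start:
  Pos 0: 'n' == 'n'
  Pos 1: 'u' != 'o' (stop)
LCP = "n" (length 1)


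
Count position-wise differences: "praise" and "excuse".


Comparing character by character (same length = 6):
  Pos 0: 'p' vs 'e' !=
  Pos 1: 'r' vs 'x' !=
  Pos 2: 'a' vs 'c' !=
  Pos 3: 'i' vs 'u' !=
  Pos 4: 's' vs 's' =
  Pos 5: 'e' vs 'e' =
Hamming distance = 4


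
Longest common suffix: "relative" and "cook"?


Word 1: "relative"
Word 2: "cook"
Comparing from end:
  Pos -1: 'e' != 'k' (stop)
LCS = "" (length 0)


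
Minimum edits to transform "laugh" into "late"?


Word 1: "laugh" (length 5)
Word 2: "late" (length 4)
One optimal edit sequence (insert/delete/substitute each cost 1):
  1. keep 'l'
  2. keep 'a'
  3. delete 'u'  (+1)
  4. substitute 'g' -> 't'  (+1)
  5. substitute 'h' -> 'e'  (+1)
Total edit operations: 3
Edit distance = 3


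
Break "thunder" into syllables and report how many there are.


Word: "thunder"
Syllable breakdown: thun | der
Counting: 2 parts
= 2 syllables


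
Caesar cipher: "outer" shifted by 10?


Word: "outer"
Shift: 10
Each letter → (letter + shift) mod 26:
  'o' (14) + 10 = 24 → 'y'
  'u' (20) + 10 = 4 → 'e'
  't' (19) + 10 = 3 → 'd'
  'e' (4) + 10 = 14 → 'o'
  'r' (17) + 10 = 1 → 'b'
Result = "yedob"


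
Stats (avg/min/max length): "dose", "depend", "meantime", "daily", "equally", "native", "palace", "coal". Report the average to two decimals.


Lengths: "dose"=4, "depend"=6, "meantime"=8, "daily"=5, "equally"=7, "native"=6, "palace"=6, "coal"=4
Sum = 46, Count = 8
Average = 46/8 = 5.75
= avg=5.75, min=4, max=8


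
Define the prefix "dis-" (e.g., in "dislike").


Prefix: dis-
Example: dislike = dis- + like
Meaning = not / opposite


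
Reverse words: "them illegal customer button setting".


Original: "them illegal customer button setting"
Words (1..n): them | illegal | customer | button | setting
Reversed (n..1): setting | button | customer | illegal | them
Result = "setting button customer illegal them"


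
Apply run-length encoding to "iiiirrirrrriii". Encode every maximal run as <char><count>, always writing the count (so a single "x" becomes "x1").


String: "iiiirrirrrriii"
Scanning for consecutive runs:
  'i' x 4
  'r' x 2
  'i' x 1
  'r' x 4
  'i' x 3
RLE = "i4r2i1r4i3"


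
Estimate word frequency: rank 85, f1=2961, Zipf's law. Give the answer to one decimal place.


Zipf's law: f(r) = f(1) / r
f(1) = 2961
f(85) = 2961 / 85
= 34.8 occurrences


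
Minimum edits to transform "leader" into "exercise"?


Word 1: "leader" (length 6)
Word 2: "exercise" (length 8)
One optimal edit sequence (insert/delete/substitute each cost 1):
  1. insert 'e'  (+1)
  2. substitute 'l' -> 'x'  (+1)
  3. keep 'e'
  4. insert 'r'  (+1)
  5. substitute 'a' -> 'c'  (+1)
  6. substitute 'd' -> 'i'  (+1)
  7. substitute 'e' -> 's'  (+1)
  8. substitute 'r' -> 'e'  (+1)
Total edit operations: 7
Edit distance = 7


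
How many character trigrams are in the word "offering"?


Word: "offering" (length 8)
Number of 3-grams = length - 3 + 1 = 8 - 3 + 1
= 6


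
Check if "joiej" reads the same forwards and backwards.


Word: "joiej"
Reversed: "jeioj"
Forward == Backward? joiej != jeioj
Palindrome = No


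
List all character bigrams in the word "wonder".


Word: "wonder" (length 6)
Number of bigrams = 6 - 2 + 1 = 5
  Position 0: "wo"
  Position 1: "on"
  Position 2: "nd"
  Position 3: "de"
  Position 4: "er"
Bigrams = "wo", "on", "nd", "de", "er"


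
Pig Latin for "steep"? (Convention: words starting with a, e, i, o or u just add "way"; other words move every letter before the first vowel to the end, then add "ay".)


Word: "steep"
Starts with consonant(s) → move to end, add 'ay'
Consonant cluster: "st"
Pig Latin = "eepstay"


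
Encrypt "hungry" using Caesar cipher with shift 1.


Word: "hungry"
Shift: 1
Each letter → (letter + shift) mod 26:
  'h' (7) + 1 = 8 → 'i'
  'u' (20) + 1 = 21 → 'v'
  'n' (13) + 1 = 14 → 'o'
  'g' (6) + 1 = 7 → 'h'
  'r' (17) + 1 = 18 → 's'
  'y' (24) + 1 = 25 → 'z'
Result = "ivohsz"


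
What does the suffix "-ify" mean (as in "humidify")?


Suffix: -ify
Example: humidify = humid + -ify
Meaning = to make


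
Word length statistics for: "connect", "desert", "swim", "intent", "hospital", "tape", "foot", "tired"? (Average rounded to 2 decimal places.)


Lengths: "connect"=7, "desert"=6, "swim"=4, "intent"=6, "hospital"=8, "tape"=4, "foot"=4, "tired"=5
Sum = 44, Count = 8
Average = 44/8 = 5.50
= avg=5.50, min=4, max=8


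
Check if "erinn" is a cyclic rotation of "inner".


Word: "inner", Candidate: "erinn"
Method: check if candidate is substring of word+word
"innerinner" contains "erinn"? Yes
Is rotation = Yes


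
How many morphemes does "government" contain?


Word: "government"
Morphemes: govern + -ment
Each morpheme carries meaning
= 2 morphemes


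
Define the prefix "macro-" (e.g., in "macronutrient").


Prefix: macro-
Example: macronutrient (macro- + nutrient)
Meaning = large


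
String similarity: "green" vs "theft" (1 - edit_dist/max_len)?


Word 1: "green" (length 5)
Word 2: "theft" (length 5)
One optimal edit sequence:
  1. substitute 'g' -> 't'  (+1)
  2. substitute 'r' -> 'h'  (+1)
  3. keep 'e'
  4. substitute 'e' -> 'f'  (+1)
  5. substitute 'n' -> 't'  (+1)
Edit distance = 4
Max length = max(5, 5) = 5
Similarity = 1 - 4/5
= 0.2000


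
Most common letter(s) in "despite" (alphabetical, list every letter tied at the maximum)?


Word: "despite"
Letter counts:
  'd': 1
  'e': 2
  'i': 1
  'p': 1
  's': 1
  't': 1
Maximum count = 2
Most frequent = 'e' (2 times each)


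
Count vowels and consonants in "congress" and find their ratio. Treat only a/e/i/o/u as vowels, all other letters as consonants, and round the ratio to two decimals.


Word: "congress"
Vowels (a,e,i,o,u): 2
Consonants: 6
Ratio = 2/6
= 0.33


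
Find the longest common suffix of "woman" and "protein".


Word 1: "woman"
Word 2: "protein"
Comparing from end:
  Pos -1: 'n' == 'n'
  Pos -2: 'a' != 'i' (stop)
LCS = "n" (length 1)


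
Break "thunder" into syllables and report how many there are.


Word: "thunder"
Syllable breakdown: thun-der
Counting: 2 parts
= 2 syllables


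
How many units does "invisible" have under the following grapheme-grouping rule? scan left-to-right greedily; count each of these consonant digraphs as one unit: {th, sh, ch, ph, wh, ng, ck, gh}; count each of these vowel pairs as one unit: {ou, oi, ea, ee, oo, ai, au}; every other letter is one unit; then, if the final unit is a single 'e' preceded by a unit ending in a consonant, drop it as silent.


Word: "invisible" (9 letters)
Left-to-right scan:
  [1] 'i' (letter)
  [2] 'n' (letter)
  [3] 'v' (letter)
  [4] 'i' (letter)
  [5] 's' (letter)
  [6] 'i' (letter)
  [7] 'b' (letter)
  [8] 'l' (letter)
  [9] 'e' (letter)
Units from scan: 9
Final unit is 'e' after a consonant -> drop as silent (-1)
Sound units = 8 units


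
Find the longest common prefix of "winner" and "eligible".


Word 1: "winner"
Word 2: "eligible"
Comparing from start:
  Pos 0: 'w' != 'e' (stop)
LCP = "" (length 0)


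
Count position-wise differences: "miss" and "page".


Comparing character by character (same length = 4):
  Pos 0: 'm' vs 'p' !=
  Pos 1: 'i' vs 'a' !=
  Pos 2: 's' vs 'g' !=
  Pos 3: 's' vs 'e' !=
Hamming distance = 4


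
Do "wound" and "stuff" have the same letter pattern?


Pattern of "wound": [0, 1, 2, 3, 4]
Pattern of "stuff": [0, 1, 2, 3, 3]
Patterns do not match
Same pattern = No


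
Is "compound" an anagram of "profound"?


Word 1: "profound" → sorted: dfnoopru
Word 2: "compound" → sorted: cdmnoopu
Same letters? dfnoopru != cdmnoopu
Anagram = No


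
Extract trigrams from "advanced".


Word: "advanced" (length 8)
Number of trigrams = 8 - 3 + 1 = 6
  Position 0: "adv"
  Position 1: "dva"
  Position 2: "van"
  Position 3: "anc"
  Position 4: "nce"
  Position 5: "ced"
Trigrams = "adv", "dva", "van", "anc", "nce", "ced"


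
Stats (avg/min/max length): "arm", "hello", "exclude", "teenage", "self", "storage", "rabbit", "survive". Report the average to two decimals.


Lengths: "arm"=3, "hello"=5, "exclude"=7, "teenage"=7, "self"=4, "storage"=7, "rabbit"=6, "survive"=7
Sum = 46, Count = 8
Average = 46/8 = 5.75
= avg=5.75, min=3, max=7


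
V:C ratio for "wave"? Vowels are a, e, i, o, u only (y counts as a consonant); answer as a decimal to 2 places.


Word: "wave"
Vowels (a,e,i,o,u): 2
Consonants: 2
Ratio = 2/2
= 1.00


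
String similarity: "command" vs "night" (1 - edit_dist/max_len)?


Word 1: "command" (length 7)
Word 2: "night" (length 5)
One optimal edit sequence:
  1. delete 'c'  (+1)
  2. delete 'o'  (+1)
  3. substitute 'm' -> 'n'  (+1)
  4. substitute 'm' -> 'i'  (+1)
  5. substitute 'a' -> 'g'  (+1)
  6. substitute 'n' -> 'h'  (+1)
  7. substitute 'd' -> 't'  (+1)
Edit distance = 7
Max length = max(7, 5) = 7
Similarity = 1 - 7/7
= 0.0000


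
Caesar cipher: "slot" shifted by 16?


Word: "slot"
Shift: 16
Each letter → (letter + shift) mod 26:
  's' (18) + 16 = 8 → 'i'
  'l' (11) + 16 = 1 → 'b'
  'o' (14) + 16 = 4 → 'e'
  't' (19) + 16 = 9 → 'j'
Result = "ibej"


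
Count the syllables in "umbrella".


Word: "umbrella"
Syllable breakdown: um-brel-la
Counting: 3 parts
= 3 syllables


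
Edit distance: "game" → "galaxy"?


Word 1: "game" (length 4)
Word 2: "galaxy" (length 6)
One optimal edit sequence (insert/delete/substitute each cost 1):
  1. keep 'g'
  2. insert 'a'  (+1)
  3. insert 'l'  (+1)
  4. keep 'a'
  5. substitute 'm' -> 'x'  (+1)
  6. substitute 'e' -> 'y'  (+1)
Total edit operations: 4
Edit distance = 4


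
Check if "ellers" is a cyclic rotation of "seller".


Word: "seller", Candidate: "ellers"
Method: check if candidate is substring of word+word
"sellerseller" contains "ellers"? Yes
Is rotation = Yes


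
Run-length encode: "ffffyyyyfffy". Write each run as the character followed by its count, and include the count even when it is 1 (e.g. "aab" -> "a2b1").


String: "ffffyyyyfffy"
Scanning for consecutive runs:
  'f' x 4
  'y' x 4
  'f' x 3
  'y' x 1
RLE = "f4y4f3y1"


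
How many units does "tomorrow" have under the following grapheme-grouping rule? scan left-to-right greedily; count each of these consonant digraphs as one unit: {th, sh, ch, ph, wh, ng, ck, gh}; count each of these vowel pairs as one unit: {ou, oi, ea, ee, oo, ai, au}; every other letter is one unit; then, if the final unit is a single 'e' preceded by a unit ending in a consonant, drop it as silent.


Word: "tomorrow" (8 letters)
Left-to-right scan:
  (1) 't' (letter)
  (2) 'o' (letter)
  (3) 'm' (letter)
  (4) 'o' (letter)
  (5) 'r' (letter)
  (6) 'r' (letter)
  (7) 'o' (letter)
  (8) 'w' (letter)
Units from scan: 8
Sound units = 8 units


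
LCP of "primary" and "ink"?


Word 1: "primary"
Word 2: "ink"
Comparing from start:
  Pos 0: 'p' != 'i' (stop)
LCP = "" (length 0)


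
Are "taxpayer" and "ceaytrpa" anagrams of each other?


Word 1: "taxpayer" → sorted: aaeprtxy
Word 2: "ceaytrpa" → sorted: aaceprty
Same letters? aaeprtxy != aaceprty
Anagram = No


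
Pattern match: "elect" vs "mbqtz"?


Pattern of "elect": [0, 1, 0, 2, 3]
Pattern of "mbqtz": [0, 1, 2, 3, 4]
Patterns do not match
Same pattern = No


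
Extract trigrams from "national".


Word: "national" (length 8)
Number of trigrams = 8 - 3 + 1 = 6
  Position 0: "nat"
  Position 1: "ati"
  Position 2: "tio"
  Position 3: "ion"
  Position 4: "ona"
  Position 5: "nal"
Trigrams = "nat", "ati", "tio", "ion", "ona", "nal"


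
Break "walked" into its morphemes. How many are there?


Word: "walked"
Morphemes: walk + -ed
Each morpheme carries meaning
= 2 morphemes


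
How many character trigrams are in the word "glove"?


Word: "glove" (length 5)
Number of 3-grams = length - 3 + 1 = 5 - 3 + 1
= 3


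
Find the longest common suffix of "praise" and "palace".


Word 1: "praise"
Word 2: "palace"
Comparing from end:
  Pos -1: 'e' == 'e'
  Pos -2: 's' != 'c' (stop)
LCS = "e" (length 1)


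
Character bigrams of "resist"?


Word: "resist" (length 6)
Number of bigrams = 6 - 2 + 1 = 5
  Position 0: "re"
  Position 1: "es"
  Position 2: "si"
  Position 3: "is"
  Position 4: "st"
Bigrams = "re", "es", "si", "is", "st"


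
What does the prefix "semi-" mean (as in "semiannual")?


Prefix: semi-
Example: semiannual = semi- + annual
Meaning = half


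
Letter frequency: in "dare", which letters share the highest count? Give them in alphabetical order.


Word: "dare"
Letter counts:
  'a': 1
  'd': 1
  'e': 1
  'r': 1
Maximum count = 1
Most frequent = 'a', 'd', 'e', 'r' (1 time each)


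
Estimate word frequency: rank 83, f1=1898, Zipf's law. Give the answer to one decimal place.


Zipf's law: f(r) = f(1) / r
f(1) = 1898
f(83) = 1898 / 83
= 22.9 occurrences


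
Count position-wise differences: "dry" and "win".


Comparing character by character (same length = 3):
  Pos 0: 'd' vs 'w' !=
  Pos 1: 'r' vs 'i' !=
  Pos 2: 'y' vs 'n' !=
Hamming distance = 3


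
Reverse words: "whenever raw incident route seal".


Original: "whenever raw incident route seal"
Words (1..n): whenever | raw | incident | route | seal
Reversed (n..1): seal | route | incident | raw | whenever
Result = "seal route incident raw whenever"


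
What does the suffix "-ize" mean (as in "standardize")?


Suffix: -ize
Example: standardize (standard + -ize)
Meaning = to make


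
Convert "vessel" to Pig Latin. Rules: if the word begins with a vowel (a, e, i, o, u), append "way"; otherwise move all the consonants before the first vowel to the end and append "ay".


Word: "vessel"
Starts with consonant(s) → move to end, add 'ay'
Consonant cluster: "v"
Pig Latin = "esselvay"


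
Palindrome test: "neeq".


Word: "neeq"
Reversed: "qeen"
Forward == Backward? neeq != qeen
Palindrome = No


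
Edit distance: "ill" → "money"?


Word 1: "ill" (length 3)
Word 2: "money" (length 5)
One optimal edit sequence (insert/delete/substitute each cost 1):
  1. insert 'm'  (+1)
  2. insert 'o'  (+1)
  3. substitute 'i' -> 'n'  (+1)
  4. substitute 'l' -> 'e'  (+1)
  5. substitute 'l' -> 'y'  (+1)
Total edit operations: 5
Edit distance = 5


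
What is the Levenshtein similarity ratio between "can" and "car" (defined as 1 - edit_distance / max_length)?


Word 1: "can" (length 3)
Word 2: "car" (length 3)
One optimal edit sequence:
  1. keep 'c'
  2. keep 'a'
  3. substitute 'n' -> 'r'  (+1)
Edit distance = 1
Max length = max(3, 3) = 3
Similarity = 1 - 1/3
= 0.6667


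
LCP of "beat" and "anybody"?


Word 1: "beat"
Word 2: "anybody"
Comparing from start:
  Pos 0: 'b' != 'a' (stop)
LCP = "" (length 0)


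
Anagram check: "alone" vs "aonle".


Word 1: "alone" → sorted: aelno
Word 2: "aonle" → sorted: aelno
Same letters? aelno == aelno
Anagram = Yes


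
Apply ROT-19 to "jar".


Word: "jar"
Shift: 19
Each letter → (letter + shift) mod 26:
  'j' (9) + 19 = 2 → 'c'
  'a' (0) + 19 = 19 → 't'
  'r' (17) + 19 = 10 → 'k'
Result = "ctk"


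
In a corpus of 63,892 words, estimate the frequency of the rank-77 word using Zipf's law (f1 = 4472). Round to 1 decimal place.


Zipf's law: f(r) = f(1) / r
f(1) = 4472
f(77) = 4472 / 77
= 58.1 occurrences


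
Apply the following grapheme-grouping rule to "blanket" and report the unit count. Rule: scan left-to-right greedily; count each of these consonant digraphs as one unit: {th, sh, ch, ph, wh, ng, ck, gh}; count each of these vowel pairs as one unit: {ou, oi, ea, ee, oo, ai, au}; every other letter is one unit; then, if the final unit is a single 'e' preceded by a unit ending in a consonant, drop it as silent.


Word: "blanket" (7 letters)
Left-to-right scan:
  1. 'b' (letter)
  2. 'l' (letter)
  3. 'a' (letter)
  4. 'n' (letter)
  5. 'k' (letter)
  6. 'e' (letter)
  7. 't' (letter)
Units from scan: 7
Sound units = 7 units


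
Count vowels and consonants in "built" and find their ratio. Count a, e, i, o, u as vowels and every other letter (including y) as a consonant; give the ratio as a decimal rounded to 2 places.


Word: "built"
Vowels (a,e,i,o,u): 2
Consonants: 3
Ratio = 2/3
= 0.67


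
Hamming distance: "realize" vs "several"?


Comparing character by character (same length = 7):
  Pos 0: 'r' vs 's' !=
  Pos 1: 'e' vs 'e' =
  Pos 2: 'a' vs 'v' !=
  Pos 3: 'l' vs 'e' !=
  Pos 4: 'i' vs 'r' !=
  Pos 5: 'z' vs 'a' !=
  Pos 6: 'e' vs 'l' !=
Hamming distance = 6


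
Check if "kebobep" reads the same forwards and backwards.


Word: "kebobep"
Reversed: "pebobek"
Forward == Backward? kebobep != pebobek
Palindrome = No


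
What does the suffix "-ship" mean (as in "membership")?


Suffix: -ship
Example: membership = member + -ship
Meaning = state / position


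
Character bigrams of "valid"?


Word: "valid" (length 5)
Number of bigrams = 5 - 2 + 1 = 4
  Position 0: "va"
  Position 1: "al"
  Position 2: "li"
  Position 3: "id"
Bigrams = "va", "al", "li", "id"


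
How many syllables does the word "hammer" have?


Word: "hammer"
Syllable breakdown: ham-mer
Counting: 2 parts
= 2 syllables


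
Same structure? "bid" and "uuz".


Pattern of "bid": [0, 1, 2]
Pattern of "uuz": [0, 0, 1]
Patterns do not match
Same pattern = No


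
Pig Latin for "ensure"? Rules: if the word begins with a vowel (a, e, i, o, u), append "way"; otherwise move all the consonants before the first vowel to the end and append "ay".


Word: "ensure"
Starts with vowel → add 'way'
Pig Latin = "ensureway"


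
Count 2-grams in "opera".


Word: "opera" (length 5)
Number of 2-grams = length - 2 + 1 = 5 - 2 + 1
= 4


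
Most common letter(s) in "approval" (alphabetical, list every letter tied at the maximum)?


Word: "approval"
Letter counts:
  'a': 2
  'l': 1
  'o': 1
  'p': 2
  'r': 1
  'v': 1
Maximum count = 2
Most frequent = 'a', 'p' (2 times each)


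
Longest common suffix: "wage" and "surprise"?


Word 1: "wage"
Word 2: "surprise"
Comparing from end:
  Pos -1: 'e' == 'e'
  Pos -2: 'g' != 's' (stop)
LCS = "e" (length 1)


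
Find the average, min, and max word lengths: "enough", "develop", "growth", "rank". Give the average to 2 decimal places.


Lengths: "enough"=6, "develop"=7, "growth"=6, "rank"=4
Sum = 23, Count = 4
Average = 23/4 = 5.75
= avg=5.75, min=4, max=7


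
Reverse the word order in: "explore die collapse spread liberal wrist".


Original: "explore die collapse spread liberal wrist"
Words (1..n): explore | die | collapse | spread | liberal | wrist
Reversed (n..1): wrist | liberal | spread | collapse | die | explore
Result = "wrist liberal spread collapse die explore"


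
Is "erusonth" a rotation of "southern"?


Word: "southern", Candidate: "erusonth"
Method: check if candidate is substring of word+word
"southernsouthern" contains "erusonth"? No
Is rotation = No


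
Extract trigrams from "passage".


Word: "passage" (length 7)
Number of trigrams = 7 - 3 + 1 = 5
  Position 0: "pas"
  Position 1: "ass"
  Position 2: "ssa"
  Position 3: "sag"
  Position 4: "age"
Trigrams = "pas", "ass", "ssa", "sag", "age"


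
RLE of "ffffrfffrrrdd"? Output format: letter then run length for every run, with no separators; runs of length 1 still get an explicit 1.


String: "ffffrfffrrrdd"
Scanning for consecutive runs:
  'f' x 4
  'r' x 1
  'f' x 3
  'r' x 3
  'd' x 2
RLE = "f4r1f3r3d2"


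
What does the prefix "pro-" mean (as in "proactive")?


Prefix: pro-
As in: proactive -> pro- + active
Meaning = forward / in favor of


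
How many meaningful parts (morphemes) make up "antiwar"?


Word: "antiwar"
Morphemes: anti- / war
Each morpheme carries meaning
= 2 morphemes


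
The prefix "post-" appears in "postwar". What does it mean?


Prefix: post-
Example: postwar = post- + war
Meaning = after


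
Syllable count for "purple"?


Word: "purple"
Syllable breakdown: pur / ple
Counting: 2 parts
= 2 syllables


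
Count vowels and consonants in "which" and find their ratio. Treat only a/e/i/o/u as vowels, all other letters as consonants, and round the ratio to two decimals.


Word: "which"
Vowels (a,e,i,o,u): 1
Consonants: 4
Ratio = 1/4
= 0.25


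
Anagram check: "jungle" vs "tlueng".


Word 1: "jungle" → sorted: egjlnu
Word 2: "tlueng" → sorted: eglntu
Same letters? egjlnu != eglntu
Anagram = No


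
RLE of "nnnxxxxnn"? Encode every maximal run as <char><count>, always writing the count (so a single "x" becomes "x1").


String: "nnnxxxxnn"
Scanning for consecutive runs:
  'n' x 3
  'x' x 4
  'n' x 2
RLE = "n3x4n2"


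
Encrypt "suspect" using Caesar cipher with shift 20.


Word: "suspect"
Shift: 20
Each letter → (letter + shift) mod 26:
  's' (18) + 20 = 12 → 'm'
  'u' (20) + 20 = 14 → 'o'
  's' (18) + 20 = 12 → 'm'
  'p' (15) + 20 = 9 → 'j'
  'e' (4) + 20 = 24 → 'y'
  'c' (2) + 20 = 22 → 'w'
  't' (19) + 20 = 13 → 'n'
Result = "momjywn"


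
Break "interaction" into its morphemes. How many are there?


Word: "interaction"
Morphemes: inter- | act | -ion
Each morpheme carries meaning
= 3 morphemes


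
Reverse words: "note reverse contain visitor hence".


Original: "note reverse contain visitor hence"
Words (1..n): note | reverse | contain | visitor | hence
Reversed (n..1): hence | visitor | contain | reverse | note
Result = "hence visitor contain reverse note"


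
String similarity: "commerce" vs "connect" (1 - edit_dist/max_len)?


Word 1: "commerce" (length 8)
Word 2: "connect" (length 7)
One optimal edit sequence:
  1. keep 'c'
  2. keep 'o'
  3. substitute 'm' -> 'n'  (+1)
  4. substitute 'm' -> 'n'  (+1)
  5. keep 'e'
  6. delete 'r'  (+1)
  7. keep 'c'
  8. substitute 'e' -> 't'  (+1)
Edit distance = 4
Max length = max(8, 7) = 8
Similarity = 1 - 4/8
= 0.5000


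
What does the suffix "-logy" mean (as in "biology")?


Suffix: -logy
As in: biology -> bio- + -logy
Meaning = study of


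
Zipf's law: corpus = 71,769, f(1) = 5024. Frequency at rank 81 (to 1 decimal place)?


Zipf's law: f(r) = f(1) / r
f(1) = 5024
f(81) = 5024 / 81
= 62.0 occurrences


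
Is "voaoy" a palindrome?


Word: "voaoy"
Reversed: "yoaov"
Forward == Backward? voaoy != yoaov
Palindrome = No


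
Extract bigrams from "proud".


Word: "proud" (length 5)
Number of bigrams = 5 - 2 + 1 = 4
  Position 0: "pr"
  Position 1: "ro"
  Position 2: "ou"
  Position 3: "ud"
Bigrams = "pr", "ro", "ou", "ud"


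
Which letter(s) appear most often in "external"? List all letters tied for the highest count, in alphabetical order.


Word: "external"
Letter counts:
  'a': 1
  'e': 2
  'l': 1
  'n': 1
  'r': 1
  't': 1
  'x': 1
Maximum count = 2
Most frequent = 'e' (2 times each)


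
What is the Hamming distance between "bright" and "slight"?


Comparing character by character (same length = 6):
  Pos 0: 'b' vs 's' !=
  Pos 1: 'r' vs 'l' !=
  Pos 2: 'i' vs 'i' =
  Pos 3: 'g' vs 'g' =
  Pos 4: 'h' vs 'h' =
  Pos 5: 't' vs 't' =
Hamming distance = 2


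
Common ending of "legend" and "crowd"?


Word 1: "legend"
Word 2: "crowd"
Comparing from end:
  Pos -1: 'd' == 'd'
  Pos -2: 'n' != 'w' (stop)
LCS = "d" (length 1)


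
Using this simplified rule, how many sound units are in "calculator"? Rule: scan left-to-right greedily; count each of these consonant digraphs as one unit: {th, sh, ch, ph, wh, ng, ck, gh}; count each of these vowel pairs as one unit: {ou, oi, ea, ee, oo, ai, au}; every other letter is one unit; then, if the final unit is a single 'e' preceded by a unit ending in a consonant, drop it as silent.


Word: "calculator" (10 letters)
Left-to-right scan:
  1. 'c' (letter)
  2. 'a' (letter)
  3. 'l' (letter)
  4. 'c' (letter)
  5. 'u' (letter)
  6. 'l' (letter)
  7. 'a' (letter)
  8. 't' (letter)
  9. 'o' (letter)
  10. 'r' (letter)
Units from scan: 10
Sound units = 10 units


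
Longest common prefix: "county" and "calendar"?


Word 1: "county"
Word 2: "calendar"
Comparing from start:
  Pos 0: 'c' == 'c'
  Pos 1: 'o' != 'a' (stop)
LCP = "c" (length 1)


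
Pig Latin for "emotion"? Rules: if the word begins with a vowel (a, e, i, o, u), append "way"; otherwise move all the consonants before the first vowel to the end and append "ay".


Word: "emotion"
Starts with vowel → add 'way'
Pig Latin = "emotionway"


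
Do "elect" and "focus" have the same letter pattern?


Pattern of "elect": [0, 1, 0, 2, 3]
Pattern of "focus": [0, 1, 2, 3, 4]
Patterns do not match
Same pattern = No


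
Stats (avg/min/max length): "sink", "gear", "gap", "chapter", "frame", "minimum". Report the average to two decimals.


Lengths: "sink"=4, "gear"=4, "gap"=3, "chapter"=7, "frame"=5, "minimum"=7
Sum = 30, Count = 6
Average = 30/6 = 5.00
= avg=5.00, min=3, max=7


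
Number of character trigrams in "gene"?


Word: "gene" (length 4)
Number of 3-grams = length - 3 + 1 = 4 - 3 + 1
= 2


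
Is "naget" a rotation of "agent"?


Word: "agent", Candidate: "naget"
Method: check if candidate is substring of word+word
"agentagent" contains "naget"? No
Is rotation = No


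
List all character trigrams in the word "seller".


Word: "seller" (length 6)
Number of trigrams = 6 - 3 + 1 = 4
  Position 0: "sel"
  Position 1: "ell"
  Position 2: "lle"
  Position 3: "ler"
Trigrams = "sel", "ell", "lle", "ler"


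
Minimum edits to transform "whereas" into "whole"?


Word 1: "whereas" (length 7)
Word 2: "whole" (length 5)
One optimal edit sequence (insert/delete/substitute each cost 1):
  1. keep 'w'
  2. keep 'h'
  3. substitute 'e' -> 'o'  (+1)
  4. substitute 'r' -> 'l'  (+1)
  5. keep 'e'
  6. delete 'a'  (+1)
  7. delete 's'  (+1)
Total edit operations: 4
Edit distance = 4


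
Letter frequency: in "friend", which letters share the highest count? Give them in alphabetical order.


Word: "friend"
Letter counts:
  'd': 1
  'e': 1
  'f': 1
  'i': 1
  'n': 1
  'r': 1
Maximum count = 1
Most frequent = 'd', 'e', 'f', 'i', 'n', 'r' (1 time each)


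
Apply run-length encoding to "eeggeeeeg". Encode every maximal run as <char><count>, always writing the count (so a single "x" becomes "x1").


String: "eeggeeeeg"
Scanning for consecutive runs:
  'e' x 2
  'g' x 2
  'e' x 4
  'g' x 1
RLE = "e2g2e4g1"


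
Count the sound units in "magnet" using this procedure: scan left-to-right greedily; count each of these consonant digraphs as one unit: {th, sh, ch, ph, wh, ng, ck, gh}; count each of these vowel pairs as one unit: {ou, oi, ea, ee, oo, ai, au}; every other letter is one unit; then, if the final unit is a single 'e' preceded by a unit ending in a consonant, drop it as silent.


Word: "magnet" (6 letters)
Left-to-right scan:
  (1) 'm' (letter)
  (2) 'a' (letter)
  (3) 'g' (letter)
  (4) 'n' (letter)
  (5) 'e' (letter)
  (6) 't' (letter)
Units from scan: 6
Sound units = 6 units


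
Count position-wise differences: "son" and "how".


Comparing character by character (same length = 3):
  Pos 0: 's' vs 'h' !=
  Pos 1: 'o' vs 'o' =
  Pos 2: 'n' vs 'w' !=
Hamming distance = 2


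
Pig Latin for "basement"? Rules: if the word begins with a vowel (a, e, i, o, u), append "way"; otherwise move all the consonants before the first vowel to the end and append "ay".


Word: "basement"
Starts with consonant(s) → move to end, add 'ay'
Consonant cluster: "b"
Pig Latin = "asementbay"


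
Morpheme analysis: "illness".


Word: "illness"
Morphemes: ill / -ness
Each morpheme carries meaning
= 2 morphemes


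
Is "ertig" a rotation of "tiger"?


Word: "tiger", Candidate: "ertig"
Method: check if candidate is substring of word+word
"tigertiger" contains "ertig"? Yes
Is rotation = Yes


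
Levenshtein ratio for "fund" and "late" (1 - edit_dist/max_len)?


Word 1: "fund" (length 4)
Word 2: "late" (length 4)
One optimal edit sequence:
  1. substitute 'f' -> 'l'  (+1)
  2. substitute 'u' -> 'a'  (+1)
  3. substitute 'n' -> 't'  (+1)
  4. substitute 'd' -> 'e'  (+1)
Edit distance = 4
Max length = max(4, 4) = 4
Similarity = 1 - 4/4
= 0.0000


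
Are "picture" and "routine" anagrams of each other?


Word 1: "picture" → sorted: ceiprtu
Word 2: "routine" → sorted: einortu
Same letters? ceiprtu != einortu
Anagram = No


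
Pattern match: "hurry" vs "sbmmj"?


Pattern of "hurry": [0, 1, 2, 2, 3]
Pattern of "sbmmj": [0, 1, 2, 2, 3]
Patterns match
Same pattern = Yes


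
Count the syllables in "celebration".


Word: "celebration"
Syllable breakdown: cel | e | bra | tion
Counting: 4 parts
= 4 syllables


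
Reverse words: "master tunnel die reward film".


Original: "master tunnel die reward film"
Words (1..n): master | tunnel | die | reward | film
Reversed (n..1): film | reward | die | tunnel | master
Result = "film reward die tunnel master"


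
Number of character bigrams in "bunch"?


Word: "bunch" (length 5)
Number of 2-grams = length - 2 + 1 = 5 - 2 + 1
= 4


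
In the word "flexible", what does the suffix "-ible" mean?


Suffix: -ible
Example: flexible (flex + -ible)
Meaning = capable of


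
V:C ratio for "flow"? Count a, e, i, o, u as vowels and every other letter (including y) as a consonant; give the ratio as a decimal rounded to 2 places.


Word: "flow"
Vowels (a,e,i,o,u): 1
Consonants: 3
Ratio = 1/3
= 0.33


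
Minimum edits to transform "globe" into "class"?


Word 1: "globe" (length 5)
Word 2: "class" (length 5)
One optimal edit sequence (insert/delete/substitute each cost 1):
  1. substitute 'g' -> 'c'  (+1)
  2. keep 'l'
  3. substitute 'o' -> 'a'  (+1)
  4. substitute 'b' -> 's'  (+1)
  5. substitute 'e' -> 's'  (+1)
Total edit operations: 4
Edit distance = 4


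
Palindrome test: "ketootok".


Word: "ketootok"
Reversed: "kotootek"
Forward == Backward? ketootok != kotootek
Palindrome = No


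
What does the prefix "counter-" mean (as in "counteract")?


Prefix: counter-
Example: counteract (counter- + act)
Meaning = against / opposite


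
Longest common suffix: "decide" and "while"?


Word 1: "decide"
Word 2: "while"
Comparing from end:
  Pos -1: 'e' == 'e'
  Pos -2: 'd' != 'l' (stop)
LCS = "e" (length 1)


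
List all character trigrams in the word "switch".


Word: "switch" (length 6)
Number of trigrams = 6 - 3 + 1 = 4
  Position 0: "swi"
  Position 1: "wit"
  Position 2: "itc"
  Position 3: "tch"
Trigrams = "swi", "wit", "itc", "tch"


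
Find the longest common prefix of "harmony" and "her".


Word 1: "harmony"
Word 2: "her"
Comparing from start:
  Pos 0: 'h' == 'h'
  Pos 1: 'a' != 'e' (stop)
LCP = "h" (length 1)


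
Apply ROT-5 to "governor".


Word: "governor"
Shift: 5
Each letter → (letter + shift) mod 26:
  'g' (6) + 5 = 11 → 'l'
  'o' (14) + 5 = 19 → 't'
  'v' (21) + 5 = 0 → 'a'
  'e' (4) + 5 = 9 → 'j'
  'r' (17) + 5 = 22 → 'w'
  'n' (13) + 5 = 18 → 's'
  'o' (14) + 5 = 19 → 't'
  'r' (17) + 5 = 22 → 'w'
Result = "ltajwstw"


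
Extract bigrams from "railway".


Word: "railway" (length 7)
Number of bigrams = 7 - 2 + 1 = 6
  Position 0: "ra"
  Position 1: "ai"
  Position 2: "il"
  Position 3: "lw"
  Position 4: "wa"
  Position 5: "ay"
Bigrams = "ra", "ai", "il", "lw", "wa", "ay"


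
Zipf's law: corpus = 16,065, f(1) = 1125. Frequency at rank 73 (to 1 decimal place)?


Zipf's law: f(r) = f(1) / r
f(1) = 1125
f(73) = 1125 / 73
= 15.4 occurrences


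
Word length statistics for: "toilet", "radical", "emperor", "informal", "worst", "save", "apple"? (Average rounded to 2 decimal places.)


Lengths: "toilet"=6, "radical"=7, "emperor"=7, "informal"=8, "worst"=5, "save"=4, "apple"=5
Sum = 42, Count = 7
Average = 42/7 = 6.00
= avg=6.00, min=4, max=8


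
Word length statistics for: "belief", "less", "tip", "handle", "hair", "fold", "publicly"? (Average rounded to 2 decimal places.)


Lengths: "belief"=6, "less"=4, "tip"=3, "handle"=6, "hair"=4, "fold"=4, "publicly"=8
Sum = 35, Count = 7
Average = 35/7 = 5.00
= avg=5.00, min=3, max=8


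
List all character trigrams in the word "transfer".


Word: "transfer" (length 8)
Number of trigrams = 8 - 3 + 1 = 6
  Position 0: "tra"
  Position 1: "ran"
  Position 2: "ans"
  Position 3: "nsf"
  Position 4: "sfe"
  Position 5: "fer"
Trigrams = "tra", "ran", "ans", "nsf", "sfe", "fer"


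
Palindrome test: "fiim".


Word: "fiim"
Reversed: "miif"
Forward == Backward? fiim != miif
Palindrome = No


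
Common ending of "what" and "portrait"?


Word 1: "what"
Word 2: "portrait"
Comparing from end:
  Pos -1: 't' == 't'
  Pos -2: 'a' != 'i' (stop)
LCS = "t" (length 1)


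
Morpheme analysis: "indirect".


Word: "indirect"
Morphemes: in- | direct
Each morpheme carries meaning
= 2 morphemes


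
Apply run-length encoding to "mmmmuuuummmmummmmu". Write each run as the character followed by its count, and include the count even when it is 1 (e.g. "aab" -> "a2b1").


String: "mmmmuuuummmmummmmu"
Scanning for consecutive runs:
  'm' x 4
  'u' x 4
  'm' x 4
  'u' x 1
  'm' x 4
  'u' x 1
RLE = "m4u4m4u1m4u1"


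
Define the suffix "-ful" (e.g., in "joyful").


Suffix: -ful
Example: joyful (joy + -ful)
Meaning = full of


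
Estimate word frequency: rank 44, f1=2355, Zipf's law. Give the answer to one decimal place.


Zipf's law: f(r) = f(1) / r
f(1) = 2355
f(44) = 2355 / 44
= 53.5 occurrences


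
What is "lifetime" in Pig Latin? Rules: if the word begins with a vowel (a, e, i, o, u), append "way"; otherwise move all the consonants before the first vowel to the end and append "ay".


Word: "lifetime"
Starts with consonant(s) → move to end, add 'ay'
Consonant cluster: "l"
Pig Latin = "ifetimelay"


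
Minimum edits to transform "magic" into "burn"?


Word 1: "magic" (length 5)
Word 2: "burn" (length 4)
One optimal edit sequence (insert/delete/substitute each cost 1):
  1. delete 'm'  (+1)
  2. substitute 'a' -> 'b'  (+1)
  3. substitute 'g' -> 'u'  (+1)
  4. substitute 'i' -> 'r'  (+1)
  5. substitute 'c' -> 'n'  (+1)
Total edit operations: 5
Edit distance = 5


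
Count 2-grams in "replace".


Word: "replace" (length 7)
Number of 2-grams = length - 2 + 1 = 7 - 2 + 1
= 6


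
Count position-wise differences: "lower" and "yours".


Comparing character by character (same length = 5):
  Pos 0: 'l' vs 'y' !=
  Pos 1: 'o' vs 'o' =
  Pos 2: 'w' vs 'u' !=
  Pos 3: 'e' vs 'r' !=
  Pos 4: 'r' vs 's' !=
Hamming distance = 4


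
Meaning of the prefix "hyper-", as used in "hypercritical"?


Prefix: hyper-
Example: hypercritical (hyper- + critical)
Meaning = over / excessive
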